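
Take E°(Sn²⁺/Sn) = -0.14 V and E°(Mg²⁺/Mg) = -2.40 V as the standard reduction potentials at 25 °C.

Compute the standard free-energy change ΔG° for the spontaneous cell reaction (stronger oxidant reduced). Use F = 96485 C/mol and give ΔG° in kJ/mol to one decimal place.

-436.1 kJ/mol

Sn²⁺/Sn (E° = -0.14 V) is the cathode; Mg²⁺/Mg (E° = -2.40 V) is the anode, so E°cell = +2.26 V.
Balancing electrons gives n = 2 (lcm of 2 and 2).
ΔG° = −nFE° = −(2)(96485)(+2.26) = -436,112 J = -436.1 kJ/mol.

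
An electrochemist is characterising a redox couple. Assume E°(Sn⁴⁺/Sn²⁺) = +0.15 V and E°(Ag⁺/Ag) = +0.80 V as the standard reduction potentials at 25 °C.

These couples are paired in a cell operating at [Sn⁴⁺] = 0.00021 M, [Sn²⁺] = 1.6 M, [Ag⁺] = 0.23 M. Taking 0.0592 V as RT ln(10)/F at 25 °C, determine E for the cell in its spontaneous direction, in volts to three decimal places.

Ag⁺/Ag is the cathode (higher E°), Sn⁴⁺/Sn²⁺ the anode: E°cell = +0.80 − (+0.15) = +0.65 V, n = 2.
Overall: 2 Ag⁺(aq) + Sn²⁺(aq) → 2 Ag(s) + Sn⁴⁺(aq)
Q = [Sn⁴⁺] / ([Ag⁺]^2·[Sn²⁺]); log Q = -2.605.
E = E° − (0.0592/n) log Q = +0.65 − (0.0592/2)(-2.605) = +0.727 V.

+0.727 V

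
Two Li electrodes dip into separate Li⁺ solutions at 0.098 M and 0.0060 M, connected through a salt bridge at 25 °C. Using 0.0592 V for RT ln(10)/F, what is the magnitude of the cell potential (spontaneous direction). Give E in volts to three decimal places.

For a concentration cell E°cell = 0. The 0.098 M side is the cathode (reduction is favoured where [Li⁺] is higher).
With n = 1, E = −(0.0592/1) log([Li⁺]ₐₙ/[Li⁺]꜀ₐₜ) = −(0.0592/1) log(0.006/0.098) = −(0.0592/1)(-1.213) = +0.072 V.

+0.072 V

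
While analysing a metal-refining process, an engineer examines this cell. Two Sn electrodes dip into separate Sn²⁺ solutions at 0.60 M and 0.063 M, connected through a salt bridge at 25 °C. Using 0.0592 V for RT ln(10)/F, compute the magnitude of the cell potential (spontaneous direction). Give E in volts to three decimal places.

+0.029 V

For a concentration cell E°cell = 0. The 0.60 M side is the cathode (reduction is favoured where [Sn²⁺] is higher).
With n = 2, E = −(0.0592/2) log([Sn²⁺]ₐₙ/[Sn²⁺]꜀ₐₜ) = −(0.0592/2) log(0.063/0.6) = −(0.0592/2)(-0.979) = +0.029 V.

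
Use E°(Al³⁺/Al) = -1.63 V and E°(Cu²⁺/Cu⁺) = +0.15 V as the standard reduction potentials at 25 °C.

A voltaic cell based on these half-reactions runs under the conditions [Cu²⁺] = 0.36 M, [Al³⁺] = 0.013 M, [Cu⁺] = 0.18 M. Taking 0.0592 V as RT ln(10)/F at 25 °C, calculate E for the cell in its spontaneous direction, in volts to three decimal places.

Cu²⁺/Cu⁺ is the cathode (higher E°), Al³⁺/Al the anode: E°cell = +0.15 − (-1.63) = +1.78 V, n = 3.
Overall: 3 Cu²⁺(aq) + Al(s) → 3 Cu⁺(aq) + Al³⁺(aq)
Q = [Cu⁺]^3·[Al³⁺] / ([Cu²⁺]^3); log Q = -2.789.
E = E° − (0.0592/n) log Q = +1.78 − (0.0592/3)(-2.789) = +1.835 V.

+1.835 V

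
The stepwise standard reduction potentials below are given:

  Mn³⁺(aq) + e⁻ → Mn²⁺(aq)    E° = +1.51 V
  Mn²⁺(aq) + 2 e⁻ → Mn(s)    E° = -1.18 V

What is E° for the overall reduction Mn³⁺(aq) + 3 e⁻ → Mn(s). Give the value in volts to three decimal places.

-0.283 V

Since ΔG° = −nFE° is additive over sequential reductions, n₃E°₃ = n₁E°₁ + n₂E°₂.
E°₃ = (1×+1.51 + 2×-1.18) / 3 = (-0.850) / 3 = -0.283 V.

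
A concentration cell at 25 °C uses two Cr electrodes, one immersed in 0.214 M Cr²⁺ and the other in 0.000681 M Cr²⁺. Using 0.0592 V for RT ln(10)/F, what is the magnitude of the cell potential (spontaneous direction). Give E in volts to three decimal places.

+0.074 V

For a concentration cell E°cell = 0. The 0.214 M side is the cathode (reduction is favoured where [Cr²⁺] is higher).
With n = 2, E = −(0.0592/2) log([Cr²⁺]ₐₙ/[Cr²⁺]꜀ₐₜ) = −(0.0592/2) log(0.000681/0.214) = −(0.0592/2)(-2.497) = +0.074 V.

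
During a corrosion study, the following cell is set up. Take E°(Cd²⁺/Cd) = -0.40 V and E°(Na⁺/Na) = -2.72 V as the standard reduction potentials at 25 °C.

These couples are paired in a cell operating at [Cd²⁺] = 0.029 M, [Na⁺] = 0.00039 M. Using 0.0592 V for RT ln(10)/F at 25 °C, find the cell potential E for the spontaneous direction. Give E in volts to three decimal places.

Cd²⁺/Cd is the cathode (higher E°), Na⁺/Na the anode: E°cell = -0.40 − (-2.72) = +2.32 V, n = 2.
Overall: Cd²⁺(aq) + 2 Na(s) → Cd(s) + 2 Na⁺(aq)
Q = [Na⁺]^2 / ([Cd²⁺]); log Q = -5.280.
E = E° − (0.0592/n) log Q = +2.32 − (0.0592/2)(-5.280) = +2.476 V.

+2.476 V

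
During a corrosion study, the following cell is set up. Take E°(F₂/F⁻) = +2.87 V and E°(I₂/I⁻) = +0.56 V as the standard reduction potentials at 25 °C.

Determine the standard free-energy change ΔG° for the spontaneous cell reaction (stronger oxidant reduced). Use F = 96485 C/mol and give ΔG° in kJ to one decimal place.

-445.8 kJ

F₂/F⁻ (E° = +2.87 V) is the cathode; I₂/I⁻ (E° = +0.56 V) is the anode, so E°cell = +2.31 V.
Balancing electrons gives n = 2 (lcm of 2 and 2).
ΔG° = −nFE° = −(2)(96485)(+2.31) = -445,761 J = -445.8 kJ.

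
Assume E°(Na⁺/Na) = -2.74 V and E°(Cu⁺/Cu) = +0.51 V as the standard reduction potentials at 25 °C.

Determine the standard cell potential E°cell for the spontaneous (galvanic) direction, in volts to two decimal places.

+3.25 V

The Cu⁺/Cu couple has the higher reduction potential, so it is the cathode; Na⁺/Na is oxidised at the anode.
E°cell = E°(cathode) − E°(anode) = (+0.51) − (-2.74) = +3.25 V.
Since E°cell > 0, the reaction is spontaneous under standard conditions.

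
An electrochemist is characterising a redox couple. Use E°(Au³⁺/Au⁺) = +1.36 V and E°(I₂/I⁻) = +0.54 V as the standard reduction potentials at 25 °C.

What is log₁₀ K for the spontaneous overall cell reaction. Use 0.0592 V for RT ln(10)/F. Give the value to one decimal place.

27.7

Cathode: Au³⁺/Au⁺; anode: I₂/I⁻. E°cell = +0.82 V, n = 2.
log K = nE°cell / 0.0592 = (2)(+0.82) / 0.0592 = 27.7.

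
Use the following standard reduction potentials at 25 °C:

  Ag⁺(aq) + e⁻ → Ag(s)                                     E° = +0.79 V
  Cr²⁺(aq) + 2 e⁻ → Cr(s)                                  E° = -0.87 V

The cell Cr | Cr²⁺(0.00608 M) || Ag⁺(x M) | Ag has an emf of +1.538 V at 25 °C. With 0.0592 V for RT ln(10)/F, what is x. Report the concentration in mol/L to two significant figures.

Ag⁺/Ag is the cathode, Cr²⁺/Cr the anode: E°cell = +1.66 V, n = 2.
Overall reaction: 2 Ag⁺(aq) + Cr(s) → 2 Ag(s) + Cr²⁺(aq); Q = [Cr²⁺]^1/[Ag⁺]^2.
From E = E° − (0.0592/n) log Q: log Q = (E° − E)·n/0.0592 = (+1.66 − (+1.538))·2/0.0592 = 4.1216.
So 2·log[Ag⁺] = 1·log(0.00608) − log Q = -2.2161 − (4.1216) = -6.3377; log[Ag⁺] = -6.3377 / 2 = -3.1688; [Ag⁺] = 10^(-3.1688) ≈ 0.00068 M.

0.00068 M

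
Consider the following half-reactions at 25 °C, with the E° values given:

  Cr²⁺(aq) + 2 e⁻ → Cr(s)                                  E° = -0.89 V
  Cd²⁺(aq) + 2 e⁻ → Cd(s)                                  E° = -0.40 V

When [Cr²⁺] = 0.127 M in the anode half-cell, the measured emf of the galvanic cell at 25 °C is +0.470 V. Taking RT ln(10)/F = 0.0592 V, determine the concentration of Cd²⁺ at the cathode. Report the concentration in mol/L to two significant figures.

0.027 M

Cd²⁺/Cd is the cathode, Cr²⁺/Cr the anode: E°cell = +0.49 V, n = 2.
Overall reaction: Cd²⁺(aq) + Cr(s) → Cd(s) + Cr²⁺(aq); Q = [Cr²⁺]^1/[Cd²⁺]^1.
From E = E° − (0.0592/n) log Q: log Q = (E° − E)·n/0.0592 = (+0.49 − (+0.470))·2/0.0592 = 0.6757.
So 1·log[Cd²⁺] = 1·log(0.127) − log Q = -0.8962 − (0.6757) = -1.5719; [Cd²⁺] = 10^(-1.5719) ≈ 0.027 M.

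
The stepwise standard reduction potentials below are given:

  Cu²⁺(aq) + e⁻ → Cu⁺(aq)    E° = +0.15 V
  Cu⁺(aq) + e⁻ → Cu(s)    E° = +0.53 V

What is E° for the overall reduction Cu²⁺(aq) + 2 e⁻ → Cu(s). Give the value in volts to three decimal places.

Standard free energies of sequential steps add: ΔG°₃ = ΔG°₁ + ΔG°₂, so n₃E°₃ = n₁E°₁ + n₂E°₂.
E°₃ = (1×+0.15 + 1×+0.53) / 2 = (+0.680) / 2 = +0.340 V.

+0.340 V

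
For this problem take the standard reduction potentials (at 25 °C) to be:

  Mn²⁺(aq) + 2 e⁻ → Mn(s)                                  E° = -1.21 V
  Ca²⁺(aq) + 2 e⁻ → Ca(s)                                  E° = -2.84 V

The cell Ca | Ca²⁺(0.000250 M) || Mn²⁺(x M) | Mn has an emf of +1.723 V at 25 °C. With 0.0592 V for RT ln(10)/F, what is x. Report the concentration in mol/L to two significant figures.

0.35 M

Mn²⁺/Mn is the cathode, Ca²⁺/Ca the anode: E°cell = +1.63 V, n = 2.
Overall reaction: Mn²⁺(aq) + Ca(s) → Mn(s) + Ca²⁺(aq); Q = [Ca²⁺]^1/[Mn²⁺]^1.
From E = E° − (0.0592/n) log Q: log Q = (E° − E)·n/0.0592 = (+1.63 − (+1.723))·2/0.0592 = -3.1419.
So 1·log[Mn²⁺] = 1·log(0.00025) − log Q = -3.6021 − (-3.1419) = -0.4602; [Mn²⁺] = 10^(-0.4602) ≈ 0.35 M.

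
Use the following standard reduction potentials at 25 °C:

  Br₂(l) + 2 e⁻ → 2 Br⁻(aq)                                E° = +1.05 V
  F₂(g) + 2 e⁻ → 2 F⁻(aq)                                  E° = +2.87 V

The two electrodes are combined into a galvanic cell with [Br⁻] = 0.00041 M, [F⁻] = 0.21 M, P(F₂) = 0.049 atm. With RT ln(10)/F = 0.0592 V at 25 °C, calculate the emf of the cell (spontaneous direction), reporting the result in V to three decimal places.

F₂/F⁻ is the cathode (higher E°), Br₂/Br⁻ the anode: E°cell = +2.87 − (+1.05) = +1.82 V, n = 2.
Overall: F₂(g) + 2 Br⁻(aq) → 2 F⁻(aq) + Br₂(l)
Q = [F⁻]^2 / (P(F₂)·[Br⁻]^2); log Q = 6.729.
E = E° − (0.0592/n) log Q = +1.82 − (0.0592/2)(6.729) = +1.621 V.

+1.621 V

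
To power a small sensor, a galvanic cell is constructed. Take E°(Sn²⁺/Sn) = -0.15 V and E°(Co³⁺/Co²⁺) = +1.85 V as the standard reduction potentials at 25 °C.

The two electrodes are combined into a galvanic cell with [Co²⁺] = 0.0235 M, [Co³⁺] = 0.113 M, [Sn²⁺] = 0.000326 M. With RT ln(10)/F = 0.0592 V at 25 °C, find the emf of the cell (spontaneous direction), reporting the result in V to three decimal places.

Co³⁺/Co²⁺ is the cathode (higher E°), Sn²⁺/Sn the anode: E°cell = +1.85 − (-0.15) = +2.00 V, n = 2.
Overall: 2 Co³⁺(aq) + Sn(s) → 2 Co²⁺(aq) + Sn²⁺(aq)
Q = [Co²⁺]^2·[Sn²⁺] / ([Co³⁺]^2); log Q = -4.851.
E = E° − (0.0592/n) log Q = +2.00 − (0.0592/2)(-4.851) = +2.144 V.

+2.144 V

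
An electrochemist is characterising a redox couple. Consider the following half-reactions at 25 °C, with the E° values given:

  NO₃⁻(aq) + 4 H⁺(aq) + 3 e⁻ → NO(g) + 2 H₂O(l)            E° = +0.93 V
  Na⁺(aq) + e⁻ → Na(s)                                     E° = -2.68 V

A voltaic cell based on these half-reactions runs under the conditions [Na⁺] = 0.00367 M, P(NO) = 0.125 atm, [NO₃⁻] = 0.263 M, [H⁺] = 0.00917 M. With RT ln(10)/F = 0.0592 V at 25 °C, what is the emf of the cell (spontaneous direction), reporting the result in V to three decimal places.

NO₃⁻/NO is the cathode (higher E°), Na⁺/Na the anode: E°cell = +0.93 − (-2.68) = +3.61 V, n = 3.
Overall: NO₃⁻(aq) + 4 H⁺(aq) + 3 Na(s) → NO(g) + 2 H₂O(l) + 3 Na⁺(aq)
Q = P(NO)·[Na⁺]^3 / ([NO₃⁻]·[H⁺]^4); log Q = 0.521.
E = E° − (0.0592/n) log Q = +3.61 − (0.0592/3)(0.521) = +3.600 V.

+3.600 V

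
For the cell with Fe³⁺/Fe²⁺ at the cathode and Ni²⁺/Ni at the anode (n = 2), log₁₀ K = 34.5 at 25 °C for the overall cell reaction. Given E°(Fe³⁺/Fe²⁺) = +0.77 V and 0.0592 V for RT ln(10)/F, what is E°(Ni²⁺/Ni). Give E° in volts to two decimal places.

E°cell = (0.0592/n)·log K = (0.0592/2)(34.5) = +1.021 V.
Since Fe³⁺/Fe²⁺ is the cathode and Ni²⁺/Ni the anode, E°cell = E°(Fe³⁺/Fe²⁺) − E°(Ni²⁺/Ni).
So E°(Ni²⁺/Ni) = E°(Fe³⁺/Fe²⁺) − E°cell = (+0.77) − (+1.021) = -0.25 V.

-0.25 V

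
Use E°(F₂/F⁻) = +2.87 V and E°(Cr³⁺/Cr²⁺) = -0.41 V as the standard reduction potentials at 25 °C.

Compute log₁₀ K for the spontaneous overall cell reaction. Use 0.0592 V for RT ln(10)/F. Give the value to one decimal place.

110.8

Cathode: F₂/F⁻; anode: Cr³⁺/Cr²⁺. E°cell = +3.28 V, n = 2.
log K = nE°cell / 0.0592 = (2)(+3.28) / 0.0592 = 110.8.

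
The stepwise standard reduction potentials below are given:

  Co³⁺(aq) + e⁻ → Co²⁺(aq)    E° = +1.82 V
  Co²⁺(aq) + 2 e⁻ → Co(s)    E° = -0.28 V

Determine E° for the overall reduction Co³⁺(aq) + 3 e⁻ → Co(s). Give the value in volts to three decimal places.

Standard free energies of sequential steps add: ΔG°₃ = ΔG°₁ + ΔG°₂, so n₃E°₃ = n₁E°₁ + n₂E°₂.
E°₃ = (1×+1.82 + 2×-0.28) / 3 = (+1.260) / 3 = +0.420 V.
E° values themselves are not directly additive — weighting by electron count is essential.

+0.420 V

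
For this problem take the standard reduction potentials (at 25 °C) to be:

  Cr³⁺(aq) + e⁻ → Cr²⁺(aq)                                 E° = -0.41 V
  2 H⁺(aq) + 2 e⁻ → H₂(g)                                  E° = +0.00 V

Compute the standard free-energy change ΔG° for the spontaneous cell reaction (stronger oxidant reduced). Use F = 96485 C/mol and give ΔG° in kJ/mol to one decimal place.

-79.1 kJ/mol

H⁺/H₂ (E° = +0.00 V) is the cathode; Cr³⁺/Cr²⁺ (E° = -0.41 V) is the anode, so E°cell = +0.41 V.
Balancing electrons gives n = 2 (lcm of 2 and 1).
ΔG° = −nFE° = −(2)(96485)(+0.41) = -79,118 J = -79.1 kJ/mol.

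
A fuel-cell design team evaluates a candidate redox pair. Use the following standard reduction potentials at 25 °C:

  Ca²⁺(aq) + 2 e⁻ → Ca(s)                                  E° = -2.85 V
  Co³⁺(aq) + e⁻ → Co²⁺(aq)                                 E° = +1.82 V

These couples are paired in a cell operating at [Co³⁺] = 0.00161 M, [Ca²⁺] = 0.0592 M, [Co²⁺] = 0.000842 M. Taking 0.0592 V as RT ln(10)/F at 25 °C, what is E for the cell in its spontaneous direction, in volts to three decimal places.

Co³⁺/Co²⁺ is the cathode (higher E°), Ca²⁺/Ca the anode: E°cell = +1.82 − (-2.85) = +4.67 V, n = 2.
Overall: 2 Co³⁺(aq) + Ca(s) → 2 Co²⁺(aq) + Ca²⁺(aq)
Q = [Co²⁺]^2·[Ca²⁺] / ([Co³⁺]^2); log Q = -1.791.
E = E° − (0.0592/n) log Q = +4.67 − (0.0592/2)(-1.791) = +4.723 V.

+4.723 V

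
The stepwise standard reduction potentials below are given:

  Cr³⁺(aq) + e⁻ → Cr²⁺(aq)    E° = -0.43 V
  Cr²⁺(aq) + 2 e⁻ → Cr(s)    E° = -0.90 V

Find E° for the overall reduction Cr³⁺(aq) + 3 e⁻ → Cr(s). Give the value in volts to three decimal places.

-0.743 V

Standard free energies of sequential steps add: ΔG°₃ = ΔG°₁ + ΔG°₂, so n₃E°₃ = n₁E°₁ + n₂E°₂.
E°₃ = (1×-0.43 + 2×-0.90) / 3 = (-2.230) / 3 = -0.743 V.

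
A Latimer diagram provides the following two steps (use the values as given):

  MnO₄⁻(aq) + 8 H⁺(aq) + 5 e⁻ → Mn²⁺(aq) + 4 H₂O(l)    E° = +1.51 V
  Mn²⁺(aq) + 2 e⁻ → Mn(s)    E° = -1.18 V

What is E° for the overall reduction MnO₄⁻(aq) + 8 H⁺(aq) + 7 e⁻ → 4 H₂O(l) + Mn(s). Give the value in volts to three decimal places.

Since ΔG° = −nFE° is additive over sequential reductions, n₃E°₃ = n₁E°₁ + n₂E°₂.
E°₃ = (5×+1.51 + 2×-1.18) / 7 = (+5.190) / 7 = +0.741 V.
Simply averaging or adding the two E° values would be wrong; the electron-weighted sum is required.

+0.741 V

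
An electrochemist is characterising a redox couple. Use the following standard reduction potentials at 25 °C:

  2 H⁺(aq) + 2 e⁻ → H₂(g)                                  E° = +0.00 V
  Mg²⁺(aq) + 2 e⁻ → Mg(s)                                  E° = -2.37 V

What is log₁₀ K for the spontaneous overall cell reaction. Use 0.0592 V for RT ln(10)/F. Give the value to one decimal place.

Cathode: H⁺/H₂; anode: Mg²⁺/Mg. E°cell = +2.37 V, n = 2.
log K = nE°cell / 0.0592 = (2)(+2.37) / 0.0592 = 80.1.

80.1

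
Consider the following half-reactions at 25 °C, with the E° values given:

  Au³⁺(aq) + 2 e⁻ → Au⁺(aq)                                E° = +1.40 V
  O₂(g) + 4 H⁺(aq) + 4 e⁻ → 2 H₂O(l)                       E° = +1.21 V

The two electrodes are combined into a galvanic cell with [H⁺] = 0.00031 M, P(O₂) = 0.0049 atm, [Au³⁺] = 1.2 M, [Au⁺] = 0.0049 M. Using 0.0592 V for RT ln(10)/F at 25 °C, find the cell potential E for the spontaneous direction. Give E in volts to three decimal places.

+0.503 V

Au³⁺/Au⁺ is the cathode (higher E°), O₂/H₂O the anode: E°cell = +1.40 − (+1.21) = +0.19 V, n = 4.
Overall: 2 Au³⁺(aq) + 2 H₂O(l) → 2 Au⁺(aq) + O₂(g) + 4 H⁺(aq)
Q = [Au⁺]^2·P(O₂)·[H⁺]^4 / ([Au³⁺]^2); log Q = -21.122.
E = E° − (0.0592/n) log Q = +0.19 − (0.0592/4)(-21.122) = +0.503 V.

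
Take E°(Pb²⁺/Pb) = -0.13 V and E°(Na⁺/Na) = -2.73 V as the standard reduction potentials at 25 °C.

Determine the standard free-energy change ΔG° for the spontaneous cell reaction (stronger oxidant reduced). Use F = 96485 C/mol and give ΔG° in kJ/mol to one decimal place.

Pb²⁺/Pb (E° = -0.13 V) is the cathode; Na⁺/Na (E° = -2.73 V) is the anode, so E°cell = +2.60 V.
Balancing electrons gives n = 2 (lcm of 2 and 1).
ΔG° = −nFE° = −(2)(96485)(+2.60) = -501,722 J = -501.7 kJ/mol.

-501.7 kJ/mol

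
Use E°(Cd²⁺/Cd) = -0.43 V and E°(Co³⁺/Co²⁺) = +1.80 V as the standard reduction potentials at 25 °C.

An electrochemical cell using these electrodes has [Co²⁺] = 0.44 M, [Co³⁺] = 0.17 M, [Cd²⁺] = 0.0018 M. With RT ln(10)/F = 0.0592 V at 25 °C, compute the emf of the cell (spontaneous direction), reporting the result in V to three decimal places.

+2.287 V

Co³⁺/Co²⁺ is the cathode (higher E°), Cd²⁺/Cd the anode: E°cell = +1.80 − (-0.43) = +2.23 V, n = 2.
Overall: 2 Co³⁺(aq) + Cd(s) → 2 Co²⁺(aq) + Cd²⁺(aq)
Q = [Co²⁺]^2·[Cd²⁺] / ([Co³⁺]^2); log Q = -1.919.
E = E° − (0.0592/n) log Q = +2.23 − (0.0592/2)(-1.919) = +2.287 V.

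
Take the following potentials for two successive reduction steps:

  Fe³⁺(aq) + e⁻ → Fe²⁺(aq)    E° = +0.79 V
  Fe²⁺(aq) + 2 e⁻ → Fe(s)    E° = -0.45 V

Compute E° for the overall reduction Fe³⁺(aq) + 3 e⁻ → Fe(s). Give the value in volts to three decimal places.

-0.037 V

Standard free energies of sequential steps add: ΔG°₃ = ΔG°₁ + ΔG°₂, so n₃E°₃ = n₁E°₁ + n₂E°₂.
E°₃ = (1×+0.79 + 2×-0.45) / 3 = (-0.110) / 3 = -0.037 V.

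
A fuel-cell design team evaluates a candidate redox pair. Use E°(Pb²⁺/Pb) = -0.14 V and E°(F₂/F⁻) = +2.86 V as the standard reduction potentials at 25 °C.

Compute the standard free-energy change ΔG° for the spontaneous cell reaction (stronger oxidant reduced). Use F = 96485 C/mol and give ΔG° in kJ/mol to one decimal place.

-578.9 kJ/mol

F₂/F⁻ (E° = +2.86 V) is the cathode; Pb²⁺/Pb (E° = -0.14 V) is the anode, so E°cell = +3.00 V.
Balancing electrons gives n = 2 (lcm of 2 and 2).
ΔG° = −nFE° = −(2)(96485)(+3.00) = -578,910 J = -578.9 kJ/mol.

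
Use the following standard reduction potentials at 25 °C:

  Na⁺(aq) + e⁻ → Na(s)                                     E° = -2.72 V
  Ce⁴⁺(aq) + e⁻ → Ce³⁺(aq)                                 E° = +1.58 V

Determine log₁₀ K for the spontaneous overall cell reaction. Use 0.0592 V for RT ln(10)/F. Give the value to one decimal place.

72.6

Cathode: Ce⁴⁺/Ce³⁺; anode: Na⁺/Na. E°cell = +4.30 V, n = 1.
log K = nE°cell / 0.0592 = (1)(+4.30) / 0.0592 = 72.6.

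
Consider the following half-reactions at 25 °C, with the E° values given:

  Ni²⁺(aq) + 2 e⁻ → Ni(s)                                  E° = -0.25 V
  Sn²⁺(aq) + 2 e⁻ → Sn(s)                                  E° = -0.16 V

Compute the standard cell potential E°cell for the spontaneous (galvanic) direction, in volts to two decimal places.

The Sn²⁺/Sn couple has the higher reduction potential, so it is the cathode; Ni²⁺/Ni is oxidised at the anode.
E°cell = E°(cathode) − E°(anode) = (-0.16) − (-0.25) = +0.09 V.

+0.09 V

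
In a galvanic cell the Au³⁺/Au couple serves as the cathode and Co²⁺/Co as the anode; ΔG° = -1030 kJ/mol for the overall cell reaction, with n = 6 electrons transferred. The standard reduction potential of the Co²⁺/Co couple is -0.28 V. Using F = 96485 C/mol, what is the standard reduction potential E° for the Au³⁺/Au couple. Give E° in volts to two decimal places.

E°cell = −ΔG°/(nF) = −(-1030×10³)/((6)(96485)) = +1.779 V.
Since Au³⁺/Au is the cathode and Co²⁺/Co the anode, E°cell = E°(Au³⁺/Au) − E°(Co²⁺/Co).
So E°(Au³⁺/Au) = E°cell + E°(Co²⁺/Co) = +1.779 + (-0.28) = +1.50 V.

+1.50 V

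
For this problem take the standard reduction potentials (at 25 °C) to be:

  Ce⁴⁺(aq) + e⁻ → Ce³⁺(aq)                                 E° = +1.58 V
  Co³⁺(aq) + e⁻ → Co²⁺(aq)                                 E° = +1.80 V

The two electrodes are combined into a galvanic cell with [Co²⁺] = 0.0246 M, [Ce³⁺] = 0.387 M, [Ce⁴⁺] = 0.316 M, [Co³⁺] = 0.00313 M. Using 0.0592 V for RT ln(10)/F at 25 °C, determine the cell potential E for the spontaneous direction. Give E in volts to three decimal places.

+0.172 V

Co³⁺/Co²⁺ is the cathode (higher E°), Ce⁴⁺/Ce³⁺ the anode: E°cell = +1.80 − (+1.58) = +0.22 V, n = 1.
Overall: Co³⁺(aq) + Ce³⁺(aq) → Co²⁺(aq) + Ce⁴⁺(aq)
Q = [Co²⁺]·[Ce⁴⁺] / ([Co³⁺]·[Ce³⁺]); log Q = 0.807.
E = E° − (0.0592/n) log Q = +0.22 − (0.0592/1)(0.807) = +0.172 V.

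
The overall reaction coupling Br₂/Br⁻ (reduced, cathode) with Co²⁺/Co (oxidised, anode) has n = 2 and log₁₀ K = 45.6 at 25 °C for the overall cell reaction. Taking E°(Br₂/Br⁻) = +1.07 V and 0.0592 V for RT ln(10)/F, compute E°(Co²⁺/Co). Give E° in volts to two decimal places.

-0.28 V

E°cell = (0.0592/n)·log K = (0.0592/2)(45.6) = +1.350 V.
Since Br₂/Br⁻ is the cathode and Co²⁺/Co the anode, E°cell = E°(Br₂/Br⁻) − E°(Co²⁺/Co).
So E°(Co²⁺/Co) = E°(Br₂/Br⁻) − E°cell = (+1.07) − (+1.350) = -0.28 V.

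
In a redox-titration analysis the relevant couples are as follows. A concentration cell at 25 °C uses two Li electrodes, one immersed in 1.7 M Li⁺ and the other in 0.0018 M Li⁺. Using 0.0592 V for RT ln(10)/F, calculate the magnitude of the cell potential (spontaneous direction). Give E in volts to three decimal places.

For a concentration cell E°cell = 0. The 1.7 M side is the cathode (reduction is favoured where [Li⁺] is higher).
With n = 1, E = −(0.0592/1) log([Li⁺]ₐₙ/[Li⁺]꜀ₐₜ) = −(0.0592/1) log(0.0018/1.7) = −(0.0592/1)(-2.975) = +0.176 V.

+0.176 V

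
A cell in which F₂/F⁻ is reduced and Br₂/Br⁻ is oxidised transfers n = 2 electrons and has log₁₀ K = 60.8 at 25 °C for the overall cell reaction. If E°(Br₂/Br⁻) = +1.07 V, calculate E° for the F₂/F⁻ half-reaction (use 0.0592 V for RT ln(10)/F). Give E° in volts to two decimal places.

+2.87 V

E°cell = (0.0592/n)·log K = (0.0592/2)(60.8) = +1.800 V.
Since F₂/F⁻ is the cathode and Br₂/Br⁻ the anode, E°cell = E°(F₂/F⁻) − E°(Br₂/Br⁻).
So E°(F₂/F⁻) = E°cell + E°(Br₂/Br⁻) = +1.800 + (+1.07) = +2.87 V.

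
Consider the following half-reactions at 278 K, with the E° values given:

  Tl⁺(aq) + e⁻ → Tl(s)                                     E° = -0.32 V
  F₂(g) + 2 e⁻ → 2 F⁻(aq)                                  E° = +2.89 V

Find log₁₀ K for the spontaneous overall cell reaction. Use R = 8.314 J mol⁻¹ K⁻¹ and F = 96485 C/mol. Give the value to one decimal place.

Cathode: F₂/F⁻; anode: Tl⁺/Tl. E°cell = (+2.89) − (-0.32) = +3.21 V, with n = 2.
ΔG° = −nFE° = −RT ln K, so ln K = nFE°/(RT) = (2)(96485)(+3.21) / ((8.314)(278)) = 268.003.
log₁₀ K = 268.003 / ln 10 = 116.4.

116.4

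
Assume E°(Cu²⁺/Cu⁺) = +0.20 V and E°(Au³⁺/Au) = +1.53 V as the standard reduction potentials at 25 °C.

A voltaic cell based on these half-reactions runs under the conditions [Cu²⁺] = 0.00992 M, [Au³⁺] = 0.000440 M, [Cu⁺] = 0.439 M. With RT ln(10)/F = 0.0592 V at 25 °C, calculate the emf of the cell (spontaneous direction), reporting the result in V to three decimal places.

+1.361 V

Au³⁺/Au is the cathode (higher E°), Cu²⁺/Cu⁺ the anode: E°cell = +1.53 − (+0.20) = +1.33 V, n = 3.
Overall: Au³⁺(aq) + 3 Cu⁺(aq) → Au(s) + 3 Cu²⁺(aq)
Q = [Cu²⁺]^3 / ([Au³⁺]·[Cu⁺]^3); log Q = -1.581.
E = E° − (0.0592/n) log Q = +1.33 − (0.0592/3)(-1.581) = +1.361 V.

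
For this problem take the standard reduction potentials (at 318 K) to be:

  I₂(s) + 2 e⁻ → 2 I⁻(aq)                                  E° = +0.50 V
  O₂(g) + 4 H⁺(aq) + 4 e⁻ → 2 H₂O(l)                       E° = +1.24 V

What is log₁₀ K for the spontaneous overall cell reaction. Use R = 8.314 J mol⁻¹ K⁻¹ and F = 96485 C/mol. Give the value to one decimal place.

46.9

Cathode: O₂/H₂O; anode: I₂/I⁻. E°cell = (+1.24) − (+0.50) = +0.74 V, with n = 4.
ΔG° = −nFE° = −RT ln K, so ln K = nFE°/(RT) = (4)(96485)(+0.74) / ((8.314)(318)) = 108.023.
log₁₀ K = 108.023 / ln 10 = 46.9.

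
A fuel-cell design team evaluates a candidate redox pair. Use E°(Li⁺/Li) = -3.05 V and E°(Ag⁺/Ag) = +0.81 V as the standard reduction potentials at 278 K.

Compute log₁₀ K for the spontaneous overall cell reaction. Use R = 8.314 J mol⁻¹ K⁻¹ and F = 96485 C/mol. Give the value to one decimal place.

70.0

Cathode: Ag⁺/Ag; anode: Li⁺/Li. E°cell = (+0.81) − (-3.05) = +3.86 V, with n = 1.
ΔG° = −nFE° = −RT ln K, so ln K = nFE°/(RT) = (1)(96485)(+3.86) / ((8.314)(278)) = 161.136.
log₁₀ K = 161.136 / ln 10 = 70.0.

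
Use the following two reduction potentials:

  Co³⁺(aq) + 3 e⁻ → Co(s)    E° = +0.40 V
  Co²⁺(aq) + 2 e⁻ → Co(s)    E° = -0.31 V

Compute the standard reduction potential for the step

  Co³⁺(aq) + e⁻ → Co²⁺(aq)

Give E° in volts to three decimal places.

+1.820 V

Sequential free energies add, so n₃E°₃ = n₁E°₁ + n₂E°₂.
With n₃ = 3, and the known step contributing 2×(-0.31) V, the unknown satisfies 1·E° = 3×(+0.40) − 2×(-0.31) = +1.820.
E° = +1.820 / 1 = +1.820 V.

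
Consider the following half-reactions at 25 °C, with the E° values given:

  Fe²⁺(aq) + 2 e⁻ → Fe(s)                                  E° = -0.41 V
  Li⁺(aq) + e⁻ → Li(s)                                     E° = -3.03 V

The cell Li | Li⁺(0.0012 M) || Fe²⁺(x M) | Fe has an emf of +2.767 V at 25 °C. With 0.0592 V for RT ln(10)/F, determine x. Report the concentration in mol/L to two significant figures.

0.13 M

Fe²⁺/Fe is the cathode, Li⁺/Li the anode: E°cell = +2.62 V, n = 2.
Overall reaction: Fe²⁺(aq) + 2 Li(s) → Fe(s) + 2 Li⁺(aq); Q = [Li⁺]^2/[Fe²⁺]^1.
From E = E° − (0.0592/n) log Q: log Q = (E° − E)·n/0.0592 = (+2.62 − (+2.767))·2/0.0592 = -4.9662.
So 1·log[Fe²⁺] = 2·log(0.0012) − log Q = -5.8416 − (-4.9662) = -0.8754; [Fe²⁺] = 10^(-0.8754) ≈ 0.13 M.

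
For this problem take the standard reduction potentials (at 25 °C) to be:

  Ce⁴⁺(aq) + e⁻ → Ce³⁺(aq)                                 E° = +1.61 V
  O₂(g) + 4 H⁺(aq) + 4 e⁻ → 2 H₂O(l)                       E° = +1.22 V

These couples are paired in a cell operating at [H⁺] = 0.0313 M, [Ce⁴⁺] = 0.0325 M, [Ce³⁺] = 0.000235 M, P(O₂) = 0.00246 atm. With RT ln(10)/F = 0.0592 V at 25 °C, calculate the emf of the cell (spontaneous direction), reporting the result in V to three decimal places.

Ce⁴⁺/Ce³⁺ is the cathode (higher E°), O₂/H₂O the anode: E°cell = +1.61 − (+1.22) = +0.39 V, n = 4.
Overall: 4 Ce⁴⁺(aq) + 2 H₂O(l) → 4 Ce³⁺(aq) + O₂(g) + 4 H⁺(aq)
Q = [Ce³⁺]^4·P(O₂)·[H⁺]^4 / ([Ce⁴⁺]^4); log Q = -17.190.
E = E° − (0.0592/n) log Q = +0.39 − (0.0592/4)(-17.190) = +0.644 V.

+0.644 V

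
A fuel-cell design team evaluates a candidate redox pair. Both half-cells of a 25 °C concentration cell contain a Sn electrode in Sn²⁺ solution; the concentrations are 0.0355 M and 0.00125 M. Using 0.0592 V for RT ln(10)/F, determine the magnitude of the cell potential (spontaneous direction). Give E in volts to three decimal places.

+0.043 V

For a concentration cell E°cell = 0. The 0.0355 M side is the cathode (reduction is favoured where [Sn²⁺] is higher).
With n = 2, E = −(0.0592/2) log([Sn²⁺]ₐₙ/[Sn²⁺]꜀ₐₜ) = −(0.0592/2) log(0.00125/0.0355) = −(0.0592/2)(-1.453) = +0.043 V.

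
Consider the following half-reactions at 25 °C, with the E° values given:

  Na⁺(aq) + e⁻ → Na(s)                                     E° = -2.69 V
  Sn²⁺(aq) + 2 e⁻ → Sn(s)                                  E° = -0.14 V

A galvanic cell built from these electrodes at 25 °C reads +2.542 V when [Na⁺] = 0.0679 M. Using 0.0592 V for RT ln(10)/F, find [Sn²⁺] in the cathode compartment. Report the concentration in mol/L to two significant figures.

Sn²⁺/Sn is the cathode, Na⁺/Na the anode: E°cell = +2.55 V, n = 2.
Overall reaction: Sn²⁺(aq) + 2 Na(s) → Sn(s) + 2 Na⁺(aq); Q = [Na⁺]^2/[Sn²⁺]^1.
From E = E° − (0.0592/n) log Q: log Q = (E° − E)·n/0.0592 = (+2.55 − (+2.542))·2/0.0592 = 0.2703.
So 1·log[Sn²⁺] = 2·log(0.0679) − log Q = -2.3363 − (0.2703) = -2.6066; [Sn²⁺] = 10^(-2.6066) ≈ 0.0025 M.

0.0025 M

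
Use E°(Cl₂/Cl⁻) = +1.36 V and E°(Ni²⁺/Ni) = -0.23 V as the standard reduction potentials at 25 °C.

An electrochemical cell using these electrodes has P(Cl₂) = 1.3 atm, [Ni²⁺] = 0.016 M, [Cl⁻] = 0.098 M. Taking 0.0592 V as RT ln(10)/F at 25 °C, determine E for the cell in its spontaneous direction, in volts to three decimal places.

+1.706 V

Cl₂/Cl⁻ is the cathode (higher E°), Ni²⁺/Ni the anode: E°cell = +1.36 − (-0.23) = +1.59 V, n = 2.
Overall: Cl₂(g) + Ni(s) → 2 Cl⁻(aq) + Ni²⁺(aq)
Q = [Cl⁻]^2·[Ni²⁺] / (P(Cl₂)); log Q = -3.927.
E = E° − (0.0592/n) log Q = +1.59 − (0.0592/2)(-3.927) = +1.706 V.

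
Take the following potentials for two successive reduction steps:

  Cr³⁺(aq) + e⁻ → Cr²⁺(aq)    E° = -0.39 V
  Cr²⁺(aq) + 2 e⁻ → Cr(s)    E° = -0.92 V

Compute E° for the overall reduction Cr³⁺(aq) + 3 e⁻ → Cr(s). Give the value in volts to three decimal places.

Adding the free-energy changes (−nFE°) of the two steps gives −n₃FE°₃ = −n₁FE°₁ − n₂FE°₂.
E°₃ = (1×-0.39 + 2×-0.92) / 3 = (-2.230) / 3 = -0.743 V.

-0.743 V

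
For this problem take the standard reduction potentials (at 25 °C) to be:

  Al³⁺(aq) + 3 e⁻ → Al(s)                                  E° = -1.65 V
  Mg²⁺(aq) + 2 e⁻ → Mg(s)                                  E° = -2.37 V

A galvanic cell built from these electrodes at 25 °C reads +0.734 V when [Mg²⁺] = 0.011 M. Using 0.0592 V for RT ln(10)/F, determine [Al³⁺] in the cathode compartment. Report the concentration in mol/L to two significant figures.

0.0059 M

Al³⁺/Al is the cathode, Mg²⁺/Mg the anode: E°cell = +0.72 V, n = 6.
Overall reaction: 2 Al³⁺(aq) + 3 Mg(s) → 2 Al(s) + 3 Mg²⁺(aq); Q = [Mg²⁺]^3/[Al³⁺]^2.
From E = E° − (0.0592/n) log Q: log Q = (E° − E)·n/0.0592 = (+0.72 − (+0.734))·6/0.0592 = -1.4189.
So 2·log[Al³⁺] = 3·log(0.011) − log Q = -5.8758 − (-1.4189) = -4.4569; log[Al³⁺] = -4.4569 / 2 = -2.2285; [Al³⁺] = 10^(-2.2285) ≈ 0.0059 M.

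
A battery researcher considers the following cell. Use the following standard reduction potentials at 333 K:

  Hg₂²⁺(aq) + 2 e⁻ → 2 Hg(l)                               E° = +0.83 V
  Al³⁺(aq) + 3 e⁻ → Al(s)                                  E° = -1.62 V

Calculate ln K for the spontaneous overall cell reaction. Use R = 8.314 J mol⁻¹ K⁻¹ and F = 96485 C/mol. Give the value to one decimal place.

512.3

Cathode: Hg₂²⁺/Hg; anode: Al³⁺/Al. E°cell = (+0.83) − (-1.62) = +2.45 V, with n = 6.
ΔG° = −nFE° = −RT ln K, so ln K = nFE°/(RT) = (6)(96485)(+2.45) / ((8.314)(333)) = 512.298.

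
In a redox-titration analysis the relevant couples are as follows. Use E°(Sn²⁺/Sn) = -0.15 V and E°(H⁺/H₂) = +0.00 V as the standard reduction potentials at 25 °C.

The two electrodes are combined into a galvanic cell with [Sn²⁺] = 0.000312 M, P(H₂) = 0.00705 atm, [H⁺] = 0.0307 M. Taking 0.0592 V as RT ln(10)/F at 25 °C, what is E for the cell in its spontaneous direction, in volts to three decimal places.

H⁺/H₂ is the cathode (higher E°), Sn²⁺/Sn the anode: E°cell = +0.00 − (-0.15) = +0.15 V, n = 2.
Overall: 2 H⁺(aq) + Sn(s) → H₂(g) + Sn²⁺(aq)
Q = P(H₂)·[Sn²⁺] / ([H⁺]^2); log Q = -2.632.
E = E° − (0.0592/n) log Q = +0.15 − (0.0592/2)(-2.632) = +0.228 V.

+0.228 V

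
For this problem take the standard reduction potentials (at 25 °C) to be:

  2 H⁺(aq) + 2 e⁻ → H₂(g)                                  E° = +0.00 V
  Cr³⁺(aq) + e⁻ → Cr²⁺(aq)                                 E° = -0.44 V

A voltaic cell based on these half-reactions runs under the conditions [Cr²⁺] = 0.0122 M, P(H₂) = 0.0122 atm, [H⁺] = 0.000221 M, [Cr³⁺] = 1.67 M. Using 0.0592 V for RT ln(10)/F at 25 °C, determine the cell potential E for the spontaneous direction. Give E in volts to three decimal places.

+0.154 V

H⁺/H₂ is the cathode (higher E°), Cr³⁺/Cr²⁺ the anode: E°cell = +0.00 − (-0.44) = +0.44 V, n = 2.
Overall: 2 H⁺(aq) + 2 Cr²⁺(aq) → H₂(g) + 2 Cr³⁺(aq)
Q = P(H₂)·[Cr³⁺]^2 / ([H⁺]^2·[Cr²⁺]^2); log Q = 9.670.
E = E° − (0.0592/n) log Q = +0.44 − (0.0592/2)(9.670) = +0.154 V.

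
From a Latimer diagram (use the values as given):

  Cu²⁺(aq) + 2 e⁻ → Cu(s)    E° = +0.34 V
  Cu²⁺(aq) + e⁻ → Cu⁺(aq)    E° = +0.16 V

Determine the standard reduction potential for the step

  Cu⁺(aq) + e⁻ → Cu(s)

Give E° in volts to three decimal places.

+0.520 V

Sequential free energies add, so n₃E°₃ = n₁E°₁ + n₂E°₂.
With n₃ = 2, and the known step contributing 1×(+0.16) V, the unknown satisfies 1·E° = 2×(+0.34) − 1×(+0.16) = +0.520.
E° = +0.520 / 1 = +0.520 V.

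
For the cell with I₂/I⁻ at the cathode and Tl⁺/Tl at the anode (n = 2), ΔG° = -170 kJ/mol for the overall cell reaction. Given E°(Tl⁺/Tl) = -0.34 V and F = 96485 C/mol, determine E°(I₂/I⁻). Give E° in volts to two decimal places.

E°cell = −ΔG°/(nF) = −(-170×10³)/((2)(96485)) = +0.881 V.
Since I₂/I⁻ is the cathode and Tl⁺/Tl the anode, E°cell = E°(I₂/I⁻) − E°(Tl⁺/Tl).
So E°(I₂/I⁻) = E°cell + E°(Tl⁺/Tl) = +0.881 + (-0.34) = +0.54 V.

+0.54 V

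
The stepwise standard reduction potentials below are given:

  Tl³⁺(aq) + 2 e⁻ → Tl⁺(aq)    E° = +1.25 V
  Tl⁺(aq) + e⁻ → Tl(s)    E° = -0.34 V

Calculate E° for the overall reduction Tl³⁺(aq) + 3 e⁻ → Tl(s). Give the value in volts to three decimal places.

+0.720 V

Standard free energies of sequential steps add: ΔG°₃ = ΔG°₁ + ΔG°₂, so n₃E°₃ = n₁E°₁ + n₂E°₂.
E°₃ = (2×+1.25 + 1×-0.34) / 3 = (+2.160) / 3 = +0.720 V.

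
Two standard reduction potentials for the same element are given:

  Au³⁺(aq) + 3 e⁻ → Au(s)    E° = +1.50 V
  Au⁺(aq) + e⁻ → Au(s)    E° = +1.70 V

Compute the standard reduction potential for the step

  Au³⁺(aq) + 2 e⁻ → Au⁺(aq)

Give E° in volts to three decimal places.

Sequential free energies add, so n₃E°₃ = n₁E°₁ + n₂E°₂.
With n₃ = 3, and the known step contributing 1×(+1.70) V, the unknown satisfies 2·E° = 3×(+1.50) − 1×(+1.70) = +2.800.
E° = +2.800 / 2 = +1.400 V.

+1.400 V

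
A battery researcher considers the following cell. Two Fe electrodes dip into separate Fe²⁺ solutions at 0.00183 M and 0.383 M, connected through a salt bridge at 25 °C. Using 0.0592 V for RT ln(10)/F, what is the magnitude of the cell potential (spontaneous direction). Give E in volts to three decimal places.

+0.069 V

For a concentration cell E°cell = 0. The 0.383 M side is the cathode (reduction is favoured where [Fe²⁺] is higher).
With n = 2, E = −(0.0592/2) log([Fe²⁺]ₐₙ/[Fe²⁺]꜀ₐₜ) = −(0.0592/2) log(0.00183/0.383) = −(0.0592/2)(-2.321) = +0.069 V.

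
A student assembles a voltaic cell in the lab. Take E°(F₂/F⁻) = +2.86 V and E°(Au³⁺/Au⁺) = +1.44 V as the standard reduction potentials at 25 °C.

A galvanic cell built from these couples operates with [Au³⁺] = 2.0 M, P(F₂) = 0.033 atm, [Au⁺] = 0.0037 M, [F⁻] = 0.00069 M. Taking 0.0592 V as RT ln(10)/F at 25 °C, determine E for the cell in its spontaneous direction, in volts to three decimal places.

+1.482 V

F₂/F⁻ is the cathode (higher E°), Au³⁺/Au⁺ the anode: E°cell = +2.86 − (+1.44) = +1.42 V, n = 2.
Overall: F₂(g) + Au⁺(aq) → 2 F⁻(aq) + Au³⁺(aq)
Q = [F⁻]^2·[Au³⁺] / (P(F₂)·[Au⁺]); log Q = -2.108.
E = E° − (0.0592/n) log Q = +1.42 − (0.0592/2)(-2.108) = +1.482 V.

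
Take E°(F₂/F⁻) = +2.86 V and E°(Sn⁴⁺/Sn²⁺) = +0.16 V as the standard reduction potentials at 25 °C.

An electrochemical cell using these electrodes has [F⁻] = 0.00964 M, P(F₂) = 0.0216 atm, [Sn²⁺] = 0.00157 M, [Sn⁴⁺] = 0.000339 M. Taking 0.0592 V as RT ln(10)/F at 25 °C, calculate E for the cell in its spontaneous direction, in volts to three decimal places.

+2.790 V

F₂/F⁻ is the cathode (higher E°), Sn⁴⁺/Sn²⁺ the anode: E°cell = +2.86 − (+0.16) = +2.70 V, n = 2.
Overall: F₂(g) + Sn²⁺(aq) → 2 F⁻(aq) + Sn⁴⁺(aq)
Q = [F⁻]^2·[Sn⁴⁺] / (P(F₂)·[Sn²⁺]); log Q = -3.032.
E = E° − (0.0592/n) log Q = +2.70 − (0.0592/2)(-3.032) = +2.790 V.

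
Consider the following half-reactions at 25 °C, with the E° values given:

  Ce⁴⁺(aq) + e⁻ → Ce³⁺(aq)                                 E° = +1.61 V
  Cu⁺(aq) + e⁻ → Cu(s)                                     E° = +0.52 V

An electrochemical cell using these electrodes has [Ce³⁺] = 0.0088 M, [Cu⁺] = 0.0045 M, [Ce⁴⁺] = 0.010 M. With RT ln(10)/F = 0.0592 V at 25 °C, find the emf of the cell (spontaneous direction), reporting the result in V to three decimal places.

+1.232 V

Ce⁴⁺/Ce³⁺ is the cathode (higher E°), Cu⁺/Cu the anode: E°cell = +1.61 − (+0.52) = +1.09 V, n = 1.
Overall: Ce⁴⁺(aq) + Cu(s) → Ce³⁺(aq) + Cu⁺(aq)
Q = [Ce³⁺]·[Cu⁺] / ([Ce⁴⁺]); log Q = -2.402.
E = E° − (0.0592/n) log Q = +1.09 − (0.0592/1)(-2.402) = +1.232 V.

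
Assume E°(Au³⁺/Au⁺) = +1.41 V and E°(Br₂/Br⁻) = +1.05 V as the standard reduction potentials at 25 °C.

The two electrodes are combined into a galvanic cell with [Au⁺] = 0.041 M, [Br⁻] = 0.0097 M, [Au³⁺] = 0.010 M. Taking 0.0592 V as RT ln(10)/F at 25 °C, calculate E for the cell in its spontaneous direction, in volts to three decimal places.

+0.223 V

Au³⁺/Au⁺ is the cathode (higher E°), Br₂/Br⁻ the anode: E°cell = +1.41 − (+1.05) = +0.36 V, n = 2.
Overall: Au³⁺(aq) + 2 Br⁻(aq) → Au⁺(aq) + Br₂(l)
Q = [Au⁺] / ([Au³⁺]·[Br⁻]^2); log Q = 4.639.
E = E° − (0.0592/n) log Q = +0.36 − (0.0592/2)(4.639) = +0.223 V.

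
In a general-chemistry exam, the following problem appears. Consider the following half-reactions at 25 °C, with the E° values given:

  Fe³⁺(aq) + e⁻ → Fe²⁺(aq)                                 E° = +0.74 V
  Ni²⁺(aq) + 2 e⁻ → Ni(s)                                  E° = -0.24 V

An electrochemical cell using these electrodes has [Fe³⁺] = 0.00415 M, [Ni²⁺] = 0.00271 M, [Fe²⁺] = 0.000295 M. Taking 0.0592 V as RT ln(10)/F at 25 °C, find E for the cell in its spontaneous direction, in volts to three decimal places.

+1.124 V

Fe³⁺/Fe²⁺ is the cathode (higher E°), Ni²⁺/Ni the anode: E°cell = +0.74 − (-0.24) = +0.98 V, n = 2.
Overall: 2 Fe³⁺(aq) + Ni(s) → 2 Fe²⁺(aq) + Ni²⁺(aq)
Q = [Fe²⁺]^2·[Ni²⁺] / ([Fe³⁺]^2); log Q = -4.863.
E = E° − (0.0592/n) log Q = +0.98 − (0.0592/2)(-4.863) = +1.124 V.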